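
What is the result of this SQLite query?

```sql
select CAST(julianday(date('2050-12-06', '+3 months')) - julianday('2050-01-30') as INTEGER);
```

Adding +3 months to 2050-12-06 gives 2051-03-06.
1 day remains in January 2050 after the 30th (31 − 30).
Full months from February 2050 through February 2051 contribute their day counts.
Then 6 days into March 2051.
Total: 1 + 28 + 31 + 30 + 31 + 30 + 31 + 31 + 30 + 31 + 30 + 31 + 31 + 28 + 6 = 400.

400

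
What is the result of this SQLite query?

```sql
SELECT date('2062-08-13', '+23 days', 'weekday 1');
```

2062-09-11

August 2062 has 31 days; 18 remain after the 13th, so 19 days reach 2062-09-01.
Advancing 4 more days within September lands on 2062-09-05.
`weekday 1` advances to the next Monday; 2062-09-05 is a Tuesday, so it moves forward to 2062-09-11.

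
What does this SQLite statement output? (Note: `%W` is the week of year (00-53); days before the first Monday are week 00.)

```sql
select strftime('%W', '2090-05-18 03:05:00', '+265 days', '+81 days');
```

First apply '+265 days', '+81 days': 2090-05-18 03:05:00 → 2091-04-29 03:05:00.
2091-04-29 is a Sunday. SQLite's %W counts Mondays since the year started; the result is 17.

17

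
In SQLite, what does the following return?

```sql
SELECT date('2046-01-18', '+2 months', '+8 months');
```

Adding +2 months to 2046-01-18 gives 2046-03-18.
Adding +8 months to 2046-03-18 gives 2046-11-18.

2046-11-18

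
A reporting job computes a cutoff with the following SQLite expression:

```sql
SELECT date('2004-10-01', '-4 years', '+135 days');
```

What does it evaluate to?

2001-02-13

Adding -4 years to 2004-10-01 gives 2000-10-01.
Applying '+135 days' to 2000-10-01: counting 135 days forward gives 2001-02-13.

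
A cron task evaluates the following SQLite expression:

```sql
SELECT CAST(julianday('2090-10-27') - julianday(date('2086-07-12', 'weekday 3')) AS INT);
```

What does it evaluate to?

`weekday 3` advances to the next Wednesday; 2086-07-12 is a Friday, so it moves forward to 2086-07-17.
14 days remain in July 2086 after the 17th (31 − 17).
Full months from August 2086 through September 2090 contribute their day counts.
Then 27 days into October 2090.
Total: 14 + 31 + 30 + 31 + 30 + 31 + 31 + 28 + 31 + 30 + 31 + 30 + 31 + 31 + 30 + 31 + 30 + 31 + 31 + 29 + 31 + 30 + 31 + 30 + 31 + 31 + 30 + 31 + 30 + 31 + 31 + 28 + 31 + 30 + 31 + 30 + 31 + 31 + 30 + 31 + 30 + 31 + 31 + 28 + 31 + 30 + 31 + 30 + 31 + 31 + 30 + 27 = 1563.

1563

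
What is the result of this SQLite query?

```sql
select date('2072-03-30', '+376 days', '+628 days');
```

Applying '+376 days' to 2072-03-30: counting 376 days forward gives 2073-04-10.
Applying '+628 days' to 2073-04-10: counting 628 days forward gives 2074-12-29.

2074-12-29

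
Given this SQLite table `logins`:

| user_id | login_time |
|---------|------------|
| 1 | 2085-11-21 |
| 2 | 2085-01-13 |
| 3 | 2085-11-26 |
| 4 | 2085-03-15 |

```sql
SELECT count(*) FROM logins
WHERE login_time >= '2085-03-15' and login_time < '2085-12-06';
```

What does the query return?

3

Rows in [2085-03-15, 2085-12-06): 2085-11-21, 2085-11-26, 2085-03-15 → 3 rows.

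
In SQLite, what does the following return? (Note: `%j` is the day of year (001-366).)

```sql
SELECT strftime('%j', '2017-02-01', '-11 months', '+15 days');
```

076

First apply '-11 months', '+15 days': 2017-02-01 → 2016-03-16.
Day-of-year for 2016-03-16: days since 2016-01-01 inclusive = 76, zero-padded to 076.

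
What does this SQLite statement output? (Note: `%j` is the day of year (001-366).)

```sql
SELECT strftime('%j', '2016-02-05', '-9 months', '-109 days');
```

016

First apply '-9 months', '-109 days': 2016-02-05 → 2015-01-16.
Day-of-year for 2015-01-16: days since 2015-01-01 inclusive = 16, zero-padded to 016.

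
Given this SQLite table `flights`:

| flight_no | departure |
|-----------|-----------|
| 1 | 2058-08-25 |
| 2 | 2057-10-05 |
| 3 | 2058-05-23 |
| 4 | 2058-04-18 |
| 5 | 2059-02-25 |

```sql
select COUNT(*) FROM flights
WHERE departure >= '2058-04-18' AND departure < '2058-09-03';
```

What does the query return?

Rows in [2058-04-18, 2058-09-03): 2058-08-25, 2058-05-23, 2058-04-18 → 3 rows.

3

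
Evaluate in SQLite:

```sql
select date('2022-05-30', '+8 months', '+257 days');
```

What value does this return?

Adding +8 months to 2022-05-30 gives 2023-01-30.
Applying '+257 days' to 2023-01-30: counting 257 days forward gives 2023-10-14.

2023-10-14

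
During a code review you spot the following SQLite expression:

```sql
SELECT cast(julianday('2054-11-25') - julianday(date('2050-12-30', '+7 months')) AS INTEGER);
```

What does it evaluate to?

1214

Adding +7 months to 2050-12-30 gives 2051-07-30.
1 day remains in July 2051 after the 30th (31 − 30).
Full months from August 2051 through October 2054 contribute their day counts.
Then 25 days into November 2054.
Total: 1 + 31 + 30 + 31 + 30 + 31 + 31 + 29 + 31 + 30 + 31 + 30 + 31 + 31 + 30 + 31 + 30 + 31 + 31 + 28 + 31 + 30 + 31 + 30 + 31 + 31 + 30 + 31 + 30 + 31 + 31 + 28 + 31 + 30 + 31 + 30 + 31 + 31 + 30 + 31 + 25 = 1214.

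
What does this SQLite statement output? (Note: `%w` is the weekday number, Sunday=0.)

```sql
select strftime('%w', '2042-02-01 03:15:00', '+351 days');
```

0

First apply '+351 days': 2042-02-01 03:15:00 → 2043-01-18 03:15:00.
2043-01-18 is a Sunday; with Sunday=0 that is 0.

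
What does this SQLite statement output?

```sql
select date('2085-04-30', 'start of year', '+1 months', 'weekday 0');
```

2085-02-04

`start of year` rewinds 2085-04-30 to 2085-01-01.
Adding +1 month to 2085-01-01 gives 2085-02-01.
`weekday 0` advances to the next Sunday; 2085-02-01 is a Thursday, so it moves forward to 2085-02-04.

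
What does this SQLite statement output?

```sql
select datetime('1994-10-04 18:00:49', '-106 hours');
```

-106 hours from 1994-10-04 18:00:49 is 1994-09-30 08:00:49 (crosses midnight).

1994-09-30 08:00:49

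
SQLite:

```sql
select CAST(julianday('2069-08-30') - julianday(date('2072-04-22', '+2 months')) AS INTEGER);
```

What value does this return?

Adding +2 months to 2072-04-22 gives 2072-06-22.
1 day remains in August 2069 after the 30th (31 − 30).
Full months from September 2069 through May 2072 contribute their day counts.
Then 22 days into June 2072.
Total: 1 + 30 + 31 + 30 + 31 + 31 + 28 + 31 + 30 + 31 + 30 + 31 + 31 + 30 + 31 + 30 + 31 + 31 + 28 + 31 + 30 + 31 + 30 + 31 + 31 + 30 + 31 + 30 + 31 + 31 + 29 + 31 + 30 + 31 + 22 = 1027.
The subtraction is earlier − later, so the result is −1027 → -1027.

-1027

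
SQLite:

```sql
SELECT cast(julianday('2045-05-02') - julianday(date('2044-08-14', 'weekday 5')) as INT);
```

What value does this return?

`weekday 5` advances to the next Friday; 2044-08-14 is a Sunday, so it moves forward to 2044-08-19.
12 days remain in August 2044 after the 19th (31 − 19).
Full months from September 2044 through April 2045 contribute their day counts.
Then 2 days into May 2045.
Total: 12 + 30 + 31 + 30 + 31 + 31 + 28 + 31 + 30 + 2 = 256.

256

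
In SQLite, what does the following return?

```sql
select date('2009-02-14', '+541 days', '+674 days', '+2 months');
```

Applying '+541 days' to 2009-02-14: counting 541 days forward gives 2010-08-09.
Applying '+674 days' to 2010-08-09: counting 674 days forward gives 2012-06-13.
Adding +2 months to 2012-06-13 gives 2012-08-13.

2012-08-13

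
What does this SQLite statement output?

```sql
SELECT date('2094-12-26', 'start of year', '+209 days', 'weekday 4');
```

2094-07-29

`start of year` rewinds 2094-12-26 to 2094-01-01.
Applying '+209 days' to 2094-01-01: counting 209 days forward gives 2094-07-29.
`weekday 4` advances to the next Thursday; 2094-07-29 is already a Thursday, so it stays at 2094-07-29.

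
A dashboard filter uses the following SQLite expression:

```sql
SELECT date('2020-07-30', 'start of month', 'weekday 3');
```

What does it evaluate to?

2020-07-01

`start of month` rewinds 2020-07-30 to 2020-07-01.
`weekday 3` advances to the next Wednesday; 2020-07-01 is already a Wednesday, so it stays at 2020-07-01.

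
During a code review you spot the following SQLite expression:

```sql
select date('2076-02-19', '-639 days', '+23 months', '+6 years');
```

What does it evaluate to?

2082-04-21

Applying '-639 days' to 2076-02-19: counting 639 days back gives 2074-05-21.
Adding +23 months to 2074-05-21 gives 2076-04-21.
Adding +6 years to 2076-04-21 gives 2082-04-21.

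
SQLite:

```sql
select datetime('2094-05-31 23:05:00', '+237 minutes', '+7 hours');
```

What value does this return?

2094-06-01 10:02:00

237 minutes = 3h 57m; +237 minutes from 2094-05-31 23:05:00 is 2094-06-01 03:02:00 (crosses midnight).
+7 hours from 2094-06-01 03:02:00 is 2094-06-01 10:02:00.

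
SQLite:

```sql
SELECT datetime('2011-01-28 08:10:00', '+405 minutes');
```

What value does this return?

2011-01-28 14:55:00

405 minutes = 6h 45m; +405 minutes from 2011-01-28 08:10:00 is 2011-01-28 14:55:00.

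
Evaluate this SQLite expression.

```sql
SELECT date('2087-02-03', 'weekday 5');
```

`weekday 5` advances to the next Friday; 2087-02-03 is a Monday, so it moves forward to 2087-02-07.

2087-02-07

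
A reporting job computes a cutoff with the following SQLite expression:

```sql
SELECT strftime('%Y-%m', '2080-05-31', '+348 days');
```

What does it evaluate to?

First apply '+348 days': 2080-05-31 → 2081-05-14.
`%Y-%m` extracts the year-month: 2081-05.

2081-05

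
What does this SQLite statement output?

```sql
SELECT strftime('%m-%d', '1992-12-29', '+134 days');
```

First apply '+134 days': 1992-12-29 → 1993-05-12.
`%m-%d` extracts the month-day: 05-12.

05-12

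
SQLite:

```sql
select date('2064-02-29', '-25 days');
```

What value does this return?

Going back 25 days within February lands on 2064-02-04.

2064-02-04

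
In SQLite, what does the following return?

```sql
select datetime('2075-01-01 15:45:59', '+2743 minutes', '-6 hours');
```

2075-01-03 07:28:59

2743 minutes = 45h 43m; +2743 minutes from 2075-01-01 15:45:59 is 2075-01-03 13:28:59 (crosses midnight).
-6 hours from 2075-01-03 13:28:59 is 2075-01-03 07:28:59.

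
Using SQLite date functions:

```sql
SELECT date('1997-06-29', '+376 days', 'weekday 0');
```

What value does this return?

1998-07-12

Applying '+376 days' to 1997-06-29: counting 376 days forward gives 1998-07-10.
`weekday 0` advances to the next Sunday; 1998-07-10 is a Friday, so it moves forward to 1998-07-12.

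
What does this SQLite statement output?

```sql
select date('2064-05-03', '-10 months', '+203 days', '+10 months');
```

2064-11-22

Adding -10 months to 2064-05-03 gives 2063-07-03.
Applying '+203 days' to 2063-07-03: counting 203 days forward gives 2064-01-22.
Adding +10 months to 2064-01-22 gives 2064-11-22.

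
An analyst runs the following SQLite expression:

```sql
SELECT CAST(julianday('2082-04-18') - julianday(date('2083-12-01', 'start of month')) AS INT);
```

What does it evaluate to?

`start of month` rewinds 2083-12-01 to 2083-12-01.
12 days remain in April 2082 after the 18th (30 − 18).
Full months from May 2082 through November 2083 contribute their day counts.
Then 1 day into December 2083.
Total: 12 + 31 + 30 + 31 + 31 + 30 + 31 + 30 + 31 + 31 + 28 + 31 + 30 + 31 + 30 + 31 + 31 + 30 + 31 + 30 + 1 = 592.
The subtraction is earlier − later, so the result is −592 → -592.

-592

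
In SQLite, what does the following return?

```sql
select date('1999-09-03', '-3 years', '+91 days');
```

1996-12-03

Adding -3 years to 1999-09-03 gives 1996-09-03.
Applying '+91 days' to 1996-09-03: counting 91 days forward gives 1996-12-03.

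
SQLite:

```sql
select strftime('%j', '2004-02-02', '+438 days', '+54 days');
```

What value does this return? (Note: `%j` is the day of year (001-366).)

159

First apply '+438 days', '+54 days': 2004-02-02 → 2005-06-08.
Day-of-year for 2005-06-08: days since 2005-01-01 inclusive = 159, zero-padded to 159.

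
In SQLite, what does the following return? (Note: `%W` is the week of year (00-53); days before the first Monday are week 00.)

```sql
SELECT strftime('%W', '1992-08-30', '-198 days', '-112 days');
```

42

First apply '-198 days', '-112 days': 1992-08-30 → 1991-10-25.
1991-10-25 is a Friday. SQLite's %W counts Mondays since the year started; the result is 42.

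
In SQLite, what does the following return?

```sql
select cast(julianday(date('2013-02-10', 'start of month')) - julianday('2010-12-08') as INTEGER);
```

`start of month` rewinds 2013-02-10 to 2013-02-01.
23 days remain in December 2010 after the 8th (31 − 8).
Full months from January 2011 through January 2013 contribute their day counts.
Then 1 day into February 2013.
Total: 23 + 31 + 28 + 31 + 30 + 31 + 30 + 31 + 31 + 30 + 31 + 30 + 31 + 31 + 29 + 31 + 30 + 31 + 30 + 31 + 31 + 30 + 31 + 30 + 31 + 31 + 1 = 786.

786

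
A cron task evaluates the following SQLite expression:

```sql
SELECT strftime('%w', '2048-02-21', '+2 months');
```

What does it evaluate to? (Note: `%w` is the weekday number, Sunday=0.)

First apply '+2 months': 2048-02-21 → 2048-04-21.
2048-04-21 is a Tuesday; with Sunday=0 that is 2.

2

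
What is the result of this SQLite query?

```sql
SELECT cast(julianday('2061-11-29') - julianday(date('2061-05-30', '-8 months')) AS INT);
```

Adding -8 months to 2061-05-30 gives 2060-09-30.
0 days remain in September 2060 after the 30th (30 − 30).
Full months from October 2060 through October 2061 contribute their day counts.
Then 29 days into November 2061.
Total: 0 + 31 + 30 + 31 + 31 + 28 + 31 + 30 + 31 + 30 + 31 + 31 + 30 + 31 + 29 = 425.

425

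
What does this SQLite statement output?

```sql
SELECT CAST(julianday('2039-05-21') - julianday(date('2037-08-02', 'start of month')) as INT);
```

`start of month` rewinds 2037-08-02 to 2037-08-01.
30 days remain in August 2037 after the 1st (31 − 1).
Full months from September 2037 through April 2039 contribute their day counts.
Then 21 days into May 2039.
Total: 30 + 30 + 31 + 30 + 31 + 31 + 28 + 31 + 30 + 31 + 30 + 31 + 31 + 30 + 31 + 30 + 31 + 31 + 28 + 31 + 30 + 21 = 658.

658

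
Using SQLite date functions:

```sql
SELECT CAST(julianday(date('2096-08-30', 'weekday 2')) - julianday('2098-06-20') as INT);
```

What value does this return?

-654

`weekday 2` advances to the next Tuesday; 2096-08-30 is a Thursday, so it moves forward to 2096-09-04.
26 days remain in September 2096 after the 4th (30 − 4).
Full months from October 2096 through May 2098 contribute their day counts.
Then 20 days into June 2098.
Total: 26 + 31 + 30 + 31 + 31 + 28 + 31 + 30 + 31 + 30 + 31 + 31 + 30 + 31 + 30 + 31 + 31 + 28 + 31 + 30 + 31 + 20 = 654.
The subtraction is earlier − later, so the result is −654 → -654.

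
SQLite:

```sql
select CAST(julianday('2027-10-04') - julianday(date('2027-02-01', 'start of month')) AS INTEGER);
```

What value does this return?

`start of month` rewinds 2027-02-01 to 2027-02-01.
27 days remain in February 2027 after the 1st (28 − 1).
Full months from March 2027 through September 2027 contribute their day counts.
Then 4 days into October 2027.
Total: 27 + 31 + 30 + 31 + 30 + 31 + 31 + 30 + 4 = 245.

245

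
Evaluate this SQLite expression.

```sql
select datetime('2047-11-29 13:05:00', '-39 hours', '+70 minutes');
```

-39 hours from 2047-11-29 13:05:00 is 2047-11-27 22:05:00 (crosses midnight).
70 minutes = 1h 10m; +70 minutes from 2047-11-27 22:05:00 is 2047-11-27 23:15:00.

2047-11-27 23:15:00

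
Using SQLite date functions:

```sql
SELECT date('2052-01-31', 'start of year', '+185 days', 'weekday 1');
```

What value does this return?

`start of year` rewinds 2052-01-31 to 2052-01-01.
Applying '+185 days' to 2052-01-01: counting 185 days forward gives 2052-07-04.
`weekday 1` advances to the next Monday; 2052-07-04 is a Thursday, so it moves forward to 2052-07-08.

2052-07-08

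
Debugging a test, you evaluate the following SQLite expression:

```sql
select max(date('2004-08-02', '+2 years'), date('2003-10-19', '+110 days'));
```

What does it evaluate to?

date('2004-08-02', '+2 years') → 2006-08-02.
date('2003-10-19', '+110 days') → 2004-02-06.
Later of the two is 2006-08-02.

2006-08-02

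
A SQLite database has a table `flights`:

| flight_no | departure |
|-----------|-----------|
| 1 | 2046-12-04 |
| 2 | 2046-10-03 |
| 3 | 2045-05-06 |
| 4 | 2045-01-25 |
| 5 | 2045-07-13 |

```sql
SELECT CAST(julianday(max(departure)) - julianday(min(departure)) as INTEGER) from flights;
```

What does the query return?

678

MIN = 2045-01-25, MAX = 2046-12-04.
6 days remain in January 2045 after the 25th (31 − 25).
Full months from February 2045 through November 2046 contribute their day counts.
Then 4 days into December 2046.
Total: 6 + 28 + 31 + 30 + 31 + 30 + 31 + 31 + 30 + 31 + 30 + 31 + 31 + 28 + 31 + 30 + 31 + 30 + 31 + 31 + 30 + 31 + 30 + 4 = 678.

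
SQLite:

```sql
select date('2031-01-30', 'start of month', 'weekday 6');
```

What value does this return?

`start of month` rewinds 2031-01-30 to 2031-01-01.
`weekday 6` advances to the next Saturday; 2031-01-01 is a Wednesday, so it moves forward to 2031-01-04.

2031-01-04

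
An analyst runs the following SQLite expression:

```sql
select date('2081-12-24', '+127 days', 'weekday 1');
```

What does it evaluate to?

2082-05-04

Applying '+127 days' to 2081-12-24: counting 127 days forward gives 2082-04-30.
`weekday 1` advances to the next Monday; 2082-04-30 is a Thursday, so it moves forward to 2082-05-04.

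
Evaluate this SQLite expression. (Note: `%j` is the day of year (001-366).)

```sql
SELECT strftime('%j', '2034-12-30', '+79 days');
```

078

First apply '+79 days': 2034-12-30 → 2035-03-19.
Day-of-year for 2035-03-19: days since 2035-01-01 inclusive = 78, zero-padded to 078.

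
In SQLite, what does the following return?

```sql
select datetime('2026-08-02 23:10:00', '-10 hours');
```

2026-08-02 13:10:00

-10 hours from 2026-08-02 23:10:00 is 2026-08-02 13:10:00.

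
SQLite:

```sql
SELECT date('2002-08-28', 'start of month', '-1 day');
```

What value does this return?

`start of month` rewinds 2002-08-28 to 2002-08-01.
Going back 1 day from 2002-08-01 reaches 2002-07-31 (last day of July, 31 days).

2002-07-31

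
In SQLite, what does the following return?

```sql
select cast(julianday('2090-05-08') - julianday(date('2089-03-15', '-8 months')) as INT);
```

Adding -8 months to 2089-03-15 gives 2088-07-15.
16 days remain in July 2088 after the 15th (31 − 15).
Full months from August 2088 through April 2090 contribute their day counts.
Then 8 days into May 2090.
Total: 16 + 31 + 30 + 31 + 30 + 31 + 31 + 28 + 31 + 30 + 31 + 30 + 31 + 31 + 30 + 31 + 30 + 31 + 31 + 28 + 31 + 30 + 8 = 662.

662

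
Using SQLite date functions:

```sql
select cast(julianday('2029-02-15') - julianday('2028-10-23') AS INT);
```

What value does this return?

8 days remain in October 2028 after the 23rd (31 − 23).
November 2028: 30 days.
December 2028: 31 days.
January 2029: 31 days.
Then 15 days into February 2029.
Total: 8 + 30 + 31 + 31 + 15 = 115.

115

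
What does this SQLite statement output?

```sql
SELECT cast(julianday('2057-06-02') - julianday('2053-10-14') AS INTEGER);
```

17 days remain in October 2053 after the 14th (31 − 14).
Full months from November 2053 through May 2057 contribute their day counts.
Then 2 days into June 2057.
Total: 17 + 30 + 31 + 31 + 28 + 31 + 30 + 31 + 30 + 31 + 31 + 30 + 31 + 30 + 31 + 31 + 28 + 31 + 30 + 31 + 30 + 31 + 31 + 30 + 31 + 30 + 31 + 31 + 29 + 31 + 30 + 31 + 30 + 31 + 31 + 30 + 31 + 30 + 31 + 31 + 28 + 31 + 30 + 31 + 2 = 1327.

1327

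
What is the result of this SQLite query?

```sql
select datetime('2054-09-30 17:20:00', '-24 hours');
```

-24 hours from 2054-09-30 17:20:00 is 2054-09-29 17:20:00 (crosses midnight).

2054-09-29 17:20:00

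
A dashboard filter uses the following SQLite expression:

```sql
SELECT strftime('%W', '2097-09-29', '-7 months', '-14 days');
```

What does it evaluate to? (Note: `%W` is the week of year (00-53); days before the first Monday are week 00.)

06

First apply '-7 months', '-14 days': 2097-09-29 → 2097-02-15.
2097-02-15 is a Friday. SQLite's %W counts Mondays since the year started; the result is 06.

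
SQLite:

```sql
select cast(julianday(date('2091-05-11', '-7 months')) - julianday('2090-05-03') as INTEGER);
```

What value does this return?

161

Adding -7 months to 2091-05-11 gives 2090-10-11.
28 days remain in May 2090 after the 3rd (31 − 3).
June 2090: 30 days.
July 2090: 31 days.
August 2090: 31 days.
September 2090: 30 days.
Then 11 days into October 2090.
Total: 28 + 30 + 31 + 31 + 30 + 11 = 161.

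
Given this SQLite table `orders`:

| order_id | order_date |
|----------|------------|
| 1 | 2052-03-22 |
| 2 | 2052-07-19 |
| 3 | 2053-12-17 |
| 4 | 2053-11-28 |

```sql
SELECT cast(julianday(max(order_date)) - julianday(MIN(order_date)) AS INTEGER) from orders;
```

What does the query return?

635

MIN = 2052-03-22, MAX = 2053-12-17.
9 days remain in March 2052 after the 22nd (31 − 22).
Full months from April 2052 through November 2053 contribute their day counts.
Then 17 days into December 2053.
Total: 9 + 30 + 31 + 30 + 31 + 31 + 30 + 31 + 30 + 31 + 31 + 28 + 31 + 30 + 31 + 30 + 31 + 31 + 30 + 31 + 30 + 17 = 635.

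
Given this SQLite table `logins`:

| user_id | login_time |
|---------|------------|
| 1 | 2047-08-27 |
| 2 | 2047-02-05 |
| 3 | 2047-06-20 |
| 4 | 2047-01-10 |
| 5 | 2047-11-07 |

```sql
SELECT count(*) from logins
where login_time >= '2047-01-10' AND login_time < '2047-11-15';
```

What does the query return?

5

Rows in [2047-01-10, 2047-11-15): 2047-08-27, 2047-02-05, 2047-06-20, 2047-01-10, 2047-11-07 → 5 rows.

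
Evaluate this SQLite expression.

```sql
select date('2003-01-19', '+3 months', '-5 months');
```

Adding +3 months to 2003-01-19 gives 2003-04-19.
Adding -5 months to 2003-04-19 gives 2002-11-19.

2002-11-19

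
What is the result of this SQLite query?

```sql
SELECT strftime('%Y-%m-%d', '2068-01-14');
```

2068-01-14

`%Y-%m-%d` extracts the ISO date: 2068-01-14.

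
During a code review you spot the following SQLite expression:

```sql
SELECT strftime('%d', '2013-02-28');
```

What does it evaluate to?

28

`%d` extracts the 2-digit day of month: 28.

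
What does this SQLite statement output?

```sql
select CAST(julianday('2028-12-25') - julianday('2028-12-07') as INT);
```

18

Both dates are in December 2028: 25 − 7 = 18.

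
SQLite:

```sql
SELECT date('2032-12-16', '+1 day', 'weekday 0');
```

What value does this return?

2032-12-19

Advancing 1 more day within December lands on 2032-12-17.
`weekday 0` advances to the next Sunday; 2032-12-17 is a Friday, so it moves forward to 2032-12-19.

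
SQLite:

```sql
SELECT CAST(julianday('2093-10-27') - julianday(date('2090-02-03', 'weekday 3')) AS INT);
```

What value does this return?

1357

`weekday 3` advances to the next Wednesday; 2090-02-03 is a Friday, so it moves forward to 2090-02-08.
20 days remain in February 2090 after the 8th (28 − 8).
Full months from March 2090 through September 2093 contribute their day counts.
Then 27 days into October 2093.
Total: 20 + 31 + 30 + 31 + 30 + 31 + 31 + 30 + 31 + 30 + 31 + 31 + 28 + 31 + 30 + 31 + 30 + 31 + 31 + 30 + 31 + 30 + 31 + 31 + 29 + 31 + 30 + 31 + 30 + 31 + 31 + 30 + 31 + 30 + 31 + 31 + 28 + 31 + 30 + 31 + 30 + 31 + 31 + 30 + 27 = 1357.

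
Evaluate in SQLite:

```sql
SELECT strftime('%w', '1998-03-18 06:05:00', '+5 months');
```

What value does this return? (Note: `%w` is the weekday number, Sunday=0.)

First apply '+5 months': 1998-03-18 06:05:00 → 1998-08-18 06:05:00.
1998-08-18 is a Tuesday; with Sunday=0 that is 2.

2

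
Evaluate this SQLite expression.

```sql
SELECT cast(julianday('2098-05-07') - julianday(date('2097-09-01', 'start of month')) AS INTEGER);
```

`start of month` rewinds 2097-09-01 to 2097-09-01.
29 days remain in September 2097 after the 1st (30 − 1).
Full months from October 2097 through April 2098 contribute their day counts.
Then 7 days into May 2098.
Total: 29 + 31 + 30 + 31 + 31 + 28 + 31 + 30 + 7 = 248.

248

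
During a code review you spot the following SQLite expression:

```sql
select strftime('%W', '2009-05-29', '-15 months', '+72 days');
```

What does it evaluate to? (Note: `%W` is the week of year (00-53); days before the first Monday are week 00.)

18

First apply '-15 months', '+72 days': 2009-05-29 → 2008-05-11.
2008-05-11 is a Sunday. SQLite's %W counts Mondays since the year started; the result is 18.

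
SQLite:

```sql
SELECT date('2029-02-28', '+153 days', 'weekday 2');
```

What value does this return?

Applying '+153 days' to 2029-02-28: counting 153 days forward gives 2029-07-31.
`weekday 2` advances to the next Tuesday; 2029-07-31 is already a Tuesday, so it stays at 2029-07-31.

2029-07-31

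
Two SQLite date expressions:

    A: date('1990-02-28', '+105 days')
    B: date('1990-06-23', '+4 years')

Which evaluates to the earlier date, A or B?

A

A = 1990-06-13.
B = 1994-06-23.
A is earlier.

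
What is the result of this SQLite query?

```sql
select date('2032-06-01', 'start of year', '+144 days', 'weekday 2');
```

2032-05-25

`start of year` rewinds 2032-06-01 to 2032-01-01.
Applying '+144 days' to 2032-01-01: counting 144 days forward gives 2032-05-24.
`weekday 2` advances to the next Tuesday; 2032-05-24 is a Monday, so it moves forward to 2032-05-25.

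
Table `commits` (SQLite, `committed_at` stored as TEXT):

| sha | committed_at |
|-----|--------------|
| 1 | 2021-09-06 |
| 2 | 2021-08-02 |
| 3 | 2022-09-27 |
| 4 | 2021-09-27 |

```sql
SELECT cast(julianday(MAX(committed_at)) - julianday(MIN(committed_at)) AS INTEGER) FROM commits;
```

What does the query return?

MIN = 2021-08-02, MAX = 2022-09-27.
29 days remain in August 2021 after the 2nd (31 − 2).
Full months from September 2021 through August 2022 contribute their day counts.
Then 27 days into September 2022.
Total: 29 + 30 + 31 + 30 + 31 + 31 + 28 + 31 + 30 + 31 + 30 + 31 + 31 + 27 = 421.

421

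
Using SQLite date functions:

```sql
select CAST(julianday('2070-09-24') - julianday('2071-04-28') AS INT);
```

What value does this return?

-216

6 days remain in September 2070 after the 24th (30 − 24).
Full months from October 2070 through March 2071 contribute their day counts.
Then 28 days into April 2071.
Total: 6 + 31 + 30 + 31 + 31 + 28 + 31 + 28 = 216.
The subtraction is earlier − later, so the result is −216 → -216.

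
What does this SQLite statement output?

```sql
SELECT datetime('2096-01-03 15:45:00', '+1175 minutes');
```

2096-01-04 11:20:00

1175 minutes = 19h 35m; +1175 minutes from 2096-01-03 15:45:00 is 2096-01-04 11:20:00 (crosses midnight).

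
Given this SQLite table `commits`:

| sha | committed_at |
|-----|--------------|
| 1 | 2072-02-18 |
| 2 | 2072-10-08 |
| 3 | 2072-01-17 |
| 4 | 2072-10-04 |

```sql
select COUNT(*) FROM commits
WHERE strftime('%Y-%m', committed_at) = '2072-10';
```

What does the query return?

2

Rows with year-month 2072-10: 2072-10-08, 2072-10-04 → 2.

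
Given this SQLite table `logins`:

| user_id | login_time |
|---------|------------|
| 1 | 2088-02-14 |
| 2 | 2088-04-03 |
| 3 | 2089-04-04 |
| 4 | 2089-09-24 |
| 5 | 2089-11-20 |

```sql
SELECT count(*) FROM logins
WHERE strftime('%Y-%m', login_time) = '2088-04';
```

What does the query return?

1

Rows with year-month 2088-04: 2088-04-03 → 1.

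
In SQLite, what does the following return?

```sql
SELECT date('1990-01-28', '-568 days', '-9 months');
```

1987-10-09

Applying '-568 days' to 1990-01-28: counting 568 days back gives 1988-07-09.
Adding -9 months to 1988-07-09 gives 1987-10-09.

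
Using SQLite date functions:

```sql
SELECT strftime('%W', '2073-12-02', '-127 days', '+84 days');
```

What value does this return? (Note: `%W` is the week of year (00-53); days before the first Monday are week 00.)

First apply '-127 days', '+84 days': 2073-12-02 → 2073-10-20.
2073-10-20 is a Friday. SQLite's %W counts Mondays since the year started; the result is 42.

42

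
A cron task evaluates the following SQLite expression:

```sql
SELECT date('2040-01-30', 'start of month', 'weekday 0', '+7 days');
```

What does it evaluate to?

2040-01-08

`start of month` rewinds 2040-01-30 to 2040-01-01.
`weekday 0` advances to the next Sunday; 2040-01-01 is already a Sunday, so it stays at 2040-01-01.
Advancing 7 more days within January lands on 2040-01-08.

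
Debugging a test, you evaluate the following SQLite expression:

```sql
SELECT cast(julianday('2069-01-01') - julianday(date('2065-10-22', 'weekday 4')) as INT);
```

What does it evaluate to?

`weekday 4` advances to the next Thursday; 2065-10-22 is already a Thursday, so it stays at 2065-10-22.
9 days remain in October 2065 after the 22nd (31 − 22).
Full months from November 2065 through December 2068 contribute their day counts.
Then 1 day into January 2069.
Total: 9 + 30 + 31 + 31 + 28 + 31 + 30 + 31 + 30 + 31 + 31 + 30 + 31 + 30 + 31 + 31 + 28 + 31 + 30 + 31 + 30 + 31 + 31 + 30 + 31 + 30 + 31 + 31 + 29 + 31 + 30 + 31 + 30 + 31 + 31 + 30 + 31 + 30 + 31 + 1 = 1167.

1167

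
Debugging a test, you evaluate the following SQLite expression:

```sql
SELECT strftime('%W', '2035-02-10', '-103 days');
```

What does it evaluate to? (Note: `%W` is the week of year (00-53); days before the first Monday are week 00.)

First apply '-103 days': 2035-02-10 → 2034-10-30.
2034-10-30 is a Monday. SQLite's %W counts Mondays since the year started; the result is 44.

44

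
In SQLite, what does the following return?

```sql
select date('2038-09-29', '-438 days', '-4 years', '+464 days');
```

2034-10-25

Applying '-438 days' to 2038-09-29: counting 438 days back gives 2037-07-18.
Adding -4 years to 2037-07-18 gives 2033-07-18.
Applying '+464 days' to 2033-07-18: counting 464 days forward gives 2034-10-25.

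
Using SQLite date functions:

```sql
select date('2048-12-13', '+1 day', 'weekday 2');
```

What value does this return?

2048-12-15

Advancing 1 more day within December lands on 2048-12-14.
`weekday 2` advances to the next Tuesday; 2048-12-14 is a Monday, so it moves forward to 2048-12-15.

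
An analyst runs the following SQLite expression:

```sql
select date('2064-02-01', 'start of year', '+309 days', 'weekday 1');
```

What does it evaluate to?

`start of year` rewinds 2064-02-01 to 2064-01-01.
Applying '+309 days' to 2064-01-01: counting 309 days forward gives 2064-11-05.
`weekday 1` advances to the next Monday; 2064-11-05 is a Wednesday, so it moves forward to 2064-11-10.

2064-11-10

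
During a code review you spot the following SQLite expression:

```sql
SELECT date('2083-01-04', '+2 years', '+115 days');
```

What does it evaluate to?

Adding +2 years to 2083-01-04 gives 2085-01-04.
Applying '+115 days' to 2085-01-04: counting 115 days forward gives 2085-04-29.

2085-04-29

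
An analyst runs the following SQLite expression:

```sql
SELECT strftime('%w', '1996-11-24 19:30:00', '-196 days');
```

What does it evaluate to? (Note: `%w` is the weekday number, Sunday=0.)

First apply '-196 days': 1996-11-24 19:30:00 → 1996-05-12 19:30:00.
1996-05-12 is a Sunday; with Sunday=0 that is 0.

0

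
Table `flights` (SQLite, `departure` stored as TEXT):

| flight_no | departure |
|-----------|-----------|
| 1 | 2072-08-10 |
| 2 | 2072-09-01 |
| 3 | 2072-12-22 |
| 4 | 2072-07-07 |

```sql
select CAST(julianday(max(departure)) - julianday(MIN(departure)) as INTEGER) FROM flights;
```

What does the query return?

MIN = 2072-07-07, MAX = 2072-12-22.
24 days remain in July 2072 after the 7th (31 − 7).
August 2072: 31 days.
September 2072: 30 days.
October 2072: 31 days.
November 2072: 30 days.
Then 22 days into December 2072.
Total: 24 + 31 + 30 + 31 + 30 + 22 = 168.

168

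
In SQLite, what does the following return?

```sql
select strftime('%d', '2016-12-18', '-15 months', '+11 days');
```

First apply '-15 months', '+11 days': 2016-12-18 → 2015-09-29.
`%d` extracts the 2-digit day of month: 29.

29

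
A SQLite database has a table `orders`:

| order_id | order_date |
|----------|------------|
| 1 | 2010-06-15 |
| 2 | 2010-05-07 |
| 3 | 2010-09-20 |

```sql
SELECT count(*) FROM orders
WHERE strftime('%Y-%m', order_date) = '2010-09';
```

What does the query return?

1

Rows with year-month 2010-09: 2010-09-20 → 1.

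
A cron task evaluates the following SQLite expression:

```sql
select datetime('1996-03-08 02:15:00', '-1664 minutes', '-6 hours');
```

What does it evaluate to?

1996-03-06 16:31:00

1664 minutes = 27h 44m; -1664 minutes from 1996-03-08 02:15:00 is 1996-03-06 22:31:00 (crosses midnight).
-6 hours from 1996-03-06 22:31:00 is 1996-03-06 16:31:00.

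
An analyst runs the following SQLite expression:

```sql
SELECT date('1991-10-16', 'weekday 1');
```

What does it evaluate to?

`weekday 1` advances to the next Monday; 1991-10-16 is a Wednesday, so it moves forward to 1991-10-21.

1991-10-21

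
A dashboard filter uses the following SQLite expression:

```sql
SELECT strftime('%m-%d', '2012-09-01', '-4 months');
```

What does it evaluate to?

05-01

First apply '-4 months': 2012-09-01 → 2012-05-01.
`%m-%d` extracts the month-day: 05-01.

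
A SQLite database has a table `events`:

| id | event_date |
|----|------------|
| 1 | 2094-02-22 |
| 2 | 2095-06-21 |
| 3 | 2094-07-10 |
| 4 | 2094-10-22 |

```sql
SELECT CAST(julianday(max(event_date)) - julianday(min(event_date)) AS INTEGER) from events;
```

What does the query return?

MIN = 2094-02-22, MAX = 2095-06-21.
6 days remain in February 2094 after the 22nd (28 − 22).
Full months from March 2094 through May 2095 contribute their day counts.
Then 21 days into June 2095.
Total: 6 + 31 + 30 + 31 + 30 + 31 + 31 + 30 + 31 + 30 + 31 + 31 + 28 + 31 + 30 + 31 + 21 = 484.

484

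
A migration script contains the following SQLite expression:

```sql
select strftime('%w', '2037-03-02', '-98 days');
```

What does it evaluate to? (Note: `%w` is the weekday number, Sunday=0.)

First apply '-98 days': 2037-03-02 → 2036-11-24.
2036-11-24 is a Monday; with Sunday=0 that is 1.

1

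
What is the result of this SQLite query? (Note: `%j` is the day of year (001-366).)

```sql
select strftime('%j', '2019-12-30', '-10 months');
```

First apply '-10 months': 2019-12-30 → 2019-03-02.
Day-of-year for 2019-03-02: days since 2019-01-01 inclusive = 61, zero-padded to 061.

061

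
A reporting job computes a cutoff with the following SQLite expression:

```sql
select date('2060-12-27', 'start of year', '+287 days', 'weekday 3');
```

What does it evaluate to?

2060-10-20

`start of year` rewinds 2060-12-27 to 2060-01-01.
Applying '+287 days' to 2060-01-01: counting 287 days forward gives 2060-10-14.
`weekday 3` advances to the next Wednesday; 2060-10-14 is a Thursday, so it moves forward to 2060-10-20.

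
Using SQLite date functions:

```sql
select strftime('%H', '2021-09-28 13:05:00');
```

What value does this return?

`%H` extracts the 2-digit hour (00-23): 13.

13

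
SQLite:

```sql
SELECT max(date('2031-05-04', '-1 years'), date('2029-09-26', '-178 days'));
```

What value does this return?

2030-05-04

date('2031-05-04', '-1 years') → 2030-05-04.
date('2029-09-26', '-178 days') → 2029-04-01.
Later of the two is 2030-05-04.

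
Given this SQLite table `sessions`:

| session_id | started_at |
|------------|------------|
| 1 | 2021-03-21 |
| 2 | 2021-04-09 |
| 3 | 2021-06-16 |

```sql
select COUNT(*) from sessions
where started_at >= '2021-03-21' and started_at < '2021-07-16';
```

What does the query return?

3

Rows in [2021-03-21, 2021-07-16): 2021-03-21, 2021-04-09, 2021-06-16 → 3 rows.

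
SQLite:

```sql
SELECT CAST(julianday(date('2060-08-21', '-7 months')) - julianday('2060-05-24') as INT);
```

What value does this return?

Adding -7 months to 2060-08-21 gives 2060-01-21.
10 days remain in January 2060 after the 21st (31 − 21).
February 2060: 29 days (leap year).
March 2060: 31 days.
April 2060: 30 days.
Then 24 days into May 2060.
Total: 10 + 29 + 31 + 30 + 24 = 124.
The subtraction is earlier − later, so the result is −124 → -124.

-124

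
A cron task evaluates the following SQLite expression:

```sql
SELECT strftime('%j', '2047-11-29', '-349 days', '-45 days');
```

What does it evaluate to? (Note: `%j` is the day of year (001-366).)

First apply '-349 days', '-45 days': 2047-11-29 → 2046-10-31.
Day-of-year for 2046-10-31: days since 2046-01-01 inclusive = 304, zero-padded to 304.

304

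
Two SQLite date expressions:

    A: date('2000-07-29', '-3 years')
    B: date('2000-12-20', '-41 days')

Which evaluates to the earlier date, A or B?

A = 1997-07-29.
B = 2000-11-09.
A is earlier.

A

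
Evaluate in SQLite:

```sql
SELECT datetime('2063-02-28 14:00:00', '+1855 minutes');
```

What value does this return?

2063-03-01 20:55:00

1855 minutes = 30h 55m; +1855 minutes from 2063-02-28 14:00:00 is 2063-03-01 20:55:00 (crosses midnight).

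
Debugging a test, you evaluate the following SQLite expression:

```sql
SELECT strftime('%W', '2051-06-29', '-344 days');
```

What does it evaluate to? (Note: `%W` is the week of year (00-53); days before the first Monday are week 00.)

29

First apply '-344 days': 2051-06-29 → 2050-07-20.
2050-07-20 is a Wednesday. SQLite's %W counts Mondays since the year started; the result is 29.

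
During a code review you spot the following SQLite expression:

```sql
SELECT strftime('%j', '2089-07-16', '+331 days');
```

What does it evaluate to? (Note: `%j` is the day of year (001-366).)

First apply '+331 days': 2089-07-16 → 2090-06-12.
Day-of-year for 2090-06-12: days since 2090-01-01 inclusive = 163, zero-padded to 163.

163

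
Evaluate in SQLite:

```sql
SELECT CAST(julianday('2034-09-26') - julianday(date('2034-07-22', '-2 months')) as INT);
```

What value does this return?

Adding -2 months to 2034-07-22 gives 2034-05-22.
9 days remain in May 2034 after the 22nd (31 − 22).
June 2034: 30 days.
July 2034: 31 days.
August 2034: 31 days.
Then 26 days into September 2034.
Total: 9 + 30 + 31 + 31 + 26 = 127.

127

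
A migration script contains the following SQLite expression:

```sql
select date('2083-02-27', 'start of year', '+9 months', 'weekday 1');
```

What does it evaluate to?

2083-10-04

`start of year` rewinds 2083-02-27 to 2083-01-01.
Adding +9 months to 2083-01-01 gives 2083-10-01.
`weekday 1` advances to the next Monday; 2083-10-01 is a Friday, so it moves forward to 2083-10-04.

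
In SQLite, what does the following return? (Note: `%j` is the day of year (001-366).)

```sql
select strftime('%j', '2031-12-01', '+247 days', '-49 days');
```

168

First apply '+247 days', '-49 days': 2031-12-01 → 2032-06-16.
Day-of-year for 2032-06-16: days since 2032-01-01 inclusive = 168, zero-padded to 168.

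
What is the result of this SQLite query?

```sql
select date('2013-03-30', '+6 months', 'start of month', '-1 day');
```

Adding +6 months to 2013-03-30 gives 2013-09-30.
`start of month` rewinds 2013-09-30 to 2013-09-01.
Going back 1 day from 2013-09-01 reaches 2013-08-31 (last day of August, 31 days).

2013-08-31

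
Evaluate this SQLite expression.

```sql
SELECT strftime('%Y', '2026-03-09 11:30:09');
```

`%Y` extracts the 4-digit year: 2026.

2026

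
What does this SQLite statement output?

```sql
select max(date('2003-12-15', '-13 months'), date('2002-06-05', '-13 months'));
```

2002-11-15

date('2003-12-15', '-13 months') → 2002-11-15.
date('2002-06-05', '-13 months') → 2001-05-05.
Later of the two is 2002-11-15.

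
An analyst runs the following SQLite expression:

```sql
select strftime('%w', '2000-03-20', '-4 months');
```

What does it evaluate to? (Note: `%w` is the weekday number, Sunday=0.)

6

First apply '-4 months': 2000-03-20 → 1999-11-20.
1999-11-20 is a Saturday; with Sunday=0 that is 6.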